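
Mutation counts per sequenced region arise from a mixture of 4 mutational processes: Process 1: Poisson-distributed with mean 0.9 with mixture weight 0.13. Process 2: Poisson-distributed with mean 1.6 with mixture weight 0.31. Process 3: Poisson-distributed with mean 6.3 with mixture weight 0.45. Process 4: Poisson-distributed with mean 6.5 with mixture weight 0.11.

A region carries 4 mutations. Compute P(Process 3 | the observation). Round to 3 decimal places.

0.638

P(component k | x) = P(Z=k)·f_k(x) / marginal(x), where marginal(x) = Σ_j P(Z=j)·f_j(x).
Component likelihoods at x = 4 mutations:
  L_1 = 0.0111146
  L_2 = 0.0551312
  L_3 = 0.12053
  L_4 = 0.111822
Multiply by the mixture weights:
  P(Z=1)·L_1 = 0.13 × 0.0111146 = 0.0014449
  P(Z=2)·L_2 = 0.31 × 0.0551312 = 0.0170907
  P(Z=3)·L_3 = 0.45 × 0.12053 = 0.0542386
  P(Z=4)·L_4 = 0.11 × 0.111822 = 0.0123004
Evidence: 0.0014449 + 0.0170907 + 0.0542386 + 0.0123004 = 0.0850746
P(Process 3 | the observation) ≈ 0.638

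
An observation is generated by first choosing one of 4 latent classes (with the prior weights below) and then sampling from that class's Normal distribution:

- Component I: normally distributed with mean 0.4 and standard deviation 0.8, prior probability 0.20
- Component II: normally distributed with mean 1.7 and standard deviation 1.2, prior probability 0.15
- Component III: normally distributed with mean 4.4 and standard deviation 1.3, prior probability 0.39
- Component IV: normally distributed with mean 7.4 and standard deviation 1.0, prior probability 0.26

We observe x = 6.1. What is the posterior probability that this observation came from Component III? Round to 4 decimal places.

Apply Bayes' rule: the posterior for each component is proportional to its prior times its likelihood at x.
Component likelihoods at x = 6.1:
  f_I = (1/(0.8·√(2π)))·exp(−(6.1−0.4)²/(2·0.8²)) = 0.498678·exp(-25.38281) = 4.72286e-12
  f_II = (1/(1.2·√(2π)))·exp(−(6.1−1.7)²/(2·1.2²)) = 0.332452·exp(-6.72222) = 0.000400226
  f_III = (1/(1.3·√(2π)))·exp(−(6.1−4.4)²/(2·1.3²)) = 0.306879·exp(-0.85503) = 0.130506
  f_IV = (1/(1.0·√(2π)))·exp(−(6.1−7.4)²/(2·1.0²)) = 0.398942·exp(-0.84500) = 0.171369
Unnormalised posteriors:
  π_I·f_I = 0.20 × 4.72286e-12 = 9.44571e-13
  π_II·f_II = 0.15 × 0.000400226 = 6.00338e-05
  π_III·f_III = 0.39 × 0.130506 = 0.0508975
  π_IV·f_IV = 0.26 × 0.171369 = 0.0445558
Denominator: 9.44571e-13 + 6.00338e-05 + 0.0508975 + 0.0445558 = 0.0955134
P(Component III | data) ≈ 0.5329

0.5329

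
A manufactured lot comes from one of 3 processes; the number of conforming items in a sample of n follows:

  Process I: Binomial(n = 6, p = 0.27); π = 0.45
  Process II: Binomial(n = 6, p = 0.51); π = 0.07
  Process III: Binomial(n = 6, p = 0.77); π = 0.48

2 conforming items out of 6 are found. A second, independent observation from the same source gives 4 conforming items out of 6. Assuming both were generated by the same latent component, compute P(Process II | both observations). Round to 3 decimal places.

0.293

Posterior ∝ prior × likelihood, so P(k | x) ∝ π_k f_k(x); normalise over all components.
Since both observations come from the same component, the likelihood for component k is f_k(x₁)·f_k(x₂).
  f_I = [C(6,2)·0.27^2·0.73^4 = 15·0.0729·0.283982 = 0.310535] × [0.0424807] = 0.0131917
  f_II = [C(6,2)·0.51^2·0.49^4 = 15·0.2601·0.057648 = 0.224914] × [0.243649] = 0.0547999
  f_III = [C(6,2)·0.77^2·0.23^4 = 15·0.5929·0.00279841 = 0.0248877] × [0.278939] = 0.00694215
Multiply by the mixture weights:
  π_I·f_I = 0.45 × 0.0131917 = 0.00593629
  π_II·f_II = 0.07 × 0.0547999 = 0.003836
  π_III·f_III = 0.48 × 0.00694215 = 0.00333223
Evidence: 0.00593629 + 0.003836 + 0.00333223 = 0.0131045
Responsibility of Process II: 0.003836 / 0.0131045 ≈ 0.293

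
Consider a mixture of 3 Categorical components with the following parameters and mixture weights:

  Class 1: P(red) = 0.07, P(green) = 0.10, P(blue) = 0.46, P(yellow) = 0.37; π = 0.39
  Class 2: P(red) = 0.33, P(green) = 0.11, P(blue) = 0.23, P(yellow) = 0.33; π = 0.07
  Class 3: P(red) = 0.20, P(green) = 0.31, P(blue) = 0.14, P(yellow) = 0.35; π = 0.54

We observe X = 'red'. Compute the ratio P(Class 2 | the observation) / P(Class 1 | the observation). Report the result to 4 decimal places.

0.8462

Since P(k|x) ∝ π_k f_k(x), the posterior odds are π_i f_i(x) / (π_j f_j(x)).
Categorical probabilities:
  p_1 = P(red | comp) = 0.07
  p_2 = P(red | comp) = 0.33
  p_3 = P(red | comp) = 0.20
0.0231 / 0.0273 ≈ 0.8462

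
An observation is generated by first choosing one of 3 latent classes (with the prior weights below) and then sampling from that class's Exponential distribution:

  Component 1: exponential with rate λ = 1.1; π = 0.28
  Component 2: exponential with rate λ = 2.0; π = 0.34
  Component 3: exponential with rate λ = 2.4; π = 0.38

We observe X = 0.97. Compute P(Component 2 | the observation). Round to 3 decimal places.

0.334

P(component k | x) = π_k·f_k(x) / marginal(x), where marginal(x) = Σ_j π_j·f_j(x).
Evaluate each component's likelihood at the observed value:
  f_1 = 0.378443
  f_2 = 0.287408
  f_3 = 0.233977
Unnormalised posteriors:
  π_1·f_1 = 0.28 × 0.378443 = 0.105964
  π_2·f_2 = 0.34 × 0.287408 = 0.0977187
  π_3·f_3 = 0.38 × 0.233977 = 0.0889114
Sum: 0.105964 + 0.0977187 + 0.0889114 = 0.292594
Responsibility of Component 2: 0.0977187 / 0.292594 ≈ 0.334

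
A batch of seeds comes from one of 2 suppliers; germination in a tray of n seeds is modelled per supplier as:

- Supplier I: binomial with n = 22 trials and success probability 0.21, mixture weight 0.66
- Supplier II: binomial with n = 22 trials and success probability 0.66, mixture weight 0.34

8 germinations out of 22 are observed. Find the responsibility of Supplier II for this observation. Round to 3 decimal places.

0.035

By Bayes' theorem, P(k | x) = π_k f_k(x) / Σ_j π_j f_j(x).
Component likelihoods at x = 8 germinations out of 22:
  f_I = 0.0446037
  f_II = 0.0031761
Unnormalised posteriors:
  π_I·f_I = 0.66 × 0.0446037 = 0.0294385
  π_II·f_II = 0.34 × 0.0031761 = 0.00107987
Denominator: 0.0294385 + 0.00107987 = 0.0305183
P(Supplier II | x) ≈ 0.035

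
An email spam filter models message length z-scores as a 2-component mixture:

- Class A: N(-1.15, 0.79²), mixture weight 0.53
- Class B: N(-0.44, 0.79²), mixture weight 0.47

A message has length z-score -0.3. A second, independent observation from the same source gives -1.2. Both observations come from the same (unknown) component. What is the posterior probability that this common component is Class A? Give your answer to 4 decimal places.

0.5044

Posterior ∝ prior × likelihood, so P(k | x) ∝ P(Z=k) f_k(x); normalise over all components.
Since both observations come from the same component, the likelihood for component k is f_k(x₁)·f_k(x₂).
  f_A = [(1/(0.79·√(2π)))·exp(−(-0.3−-1.15)²/(2·0.79²)) = 0.504990·exp(-0.57883) = 0.283073] × [0.50398] = 0.142663
  f_B = [(1/(0.79·√(2π)))·exp(−(-0.3−-0.44)²/(2·0.79²)) = 0.504990·exp(-0.01570) = 0.497122] × [0.317918] = 0.158044
Unnormalised posteriors:
  P(Z=A)·f_A = 0.53 × 0.142663 = 0.0756115
  P(Z=B)·f_B = 0.47 × 0.158044 = 0.0742807
Marginal: 0.0756115 + 0.0742807 = 0.149892
Responsibility of Class A: 0.0756115 / 0.149892 ≈ 0.5044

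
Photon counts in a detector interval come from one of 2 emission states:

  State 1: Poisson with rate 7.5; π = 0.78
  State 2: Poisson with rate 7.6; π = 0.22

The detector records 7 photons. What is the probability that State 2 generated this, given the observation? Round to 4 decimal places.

0.2188

Apply Bayes' rule: the posterior for each component is proportional to its prior times its likelihood at x.
Component likelihoods at x = 7 photons:
  L_1 = 0.146484
  L_2 = 0.145421
Prior × likelihood for each component:
  π_1·L_1 = 0.78 × 0.146484 = 0.114257
  π_2·L_2 = 0.22 × 0.145421 = 0.0319926
Denominator: 0.114257 + 0.0319926 = 0.14625
So the posterior for State 2 is 0.0319926 / 0.14625 ≈ 0.2188.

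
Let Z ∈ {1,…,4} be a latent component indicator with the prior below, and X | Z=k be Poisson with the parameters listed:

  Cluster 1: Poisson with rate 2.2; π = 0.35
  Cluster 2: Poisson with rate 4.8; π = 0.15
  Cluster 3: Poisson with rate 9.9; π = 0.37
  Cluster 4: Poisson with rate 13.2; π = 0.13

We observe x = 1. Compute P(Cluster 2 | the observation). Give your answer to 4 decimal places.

0.0648

Posterior ∝ prior × likelihood, so P(k | x) ∝ π_k f_k(x); normalise over all components.
Evaluate each component's likelihood at the observed value:
  f_1 = e^(−2.2)·2.2^1/1! = 0.243767
  f_2 = e^(−4.8)·4.8^1/1! = 0.0395028
  f_3 = e^(−9.9)·9.9^1/1! = 0.000496729
  f_4 = e^(−13.2)·13.2^1/1! = 2.44279e-05
Prior × likelihood for each component:
  π_1·f_1 = 0.35 × 0.243767 = 0.0853184
  π_2·f_2 = 0.15 × 0.0395028 = 0.00592542
  π_3·f_3 = 0.37 × 0.000496729 = 0.00018379
  π_4·f_4 = 0.13 × 2.44279e-05 = 3.17563e-06
Normaliser: 0.0853184 + 0.00592542 + 0.00018379 + 3.17563e-06 = 0.0914308
P(Cluster 2 | data) ≈ 0.0648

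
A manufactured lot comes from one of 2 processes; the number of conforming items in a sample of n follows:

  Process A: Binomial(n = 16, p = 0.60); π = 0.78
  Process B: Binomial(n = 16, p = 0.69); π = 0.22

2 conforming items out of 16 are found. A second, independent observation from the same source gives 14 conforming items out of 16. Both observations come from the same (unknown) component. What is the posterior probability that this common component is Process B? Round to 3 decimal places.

0.043

P(component k | x) = P(Z=k)·f_k(x) / marginal(x), where marginal(x) = Σ_j P(Z=j)·f_j(x).
Since both observations come from the same component, the likelihood for component k is f_k(x₁)·f_k(x₂).
  L_A = [0.000115964] × [0.0150459] = 1.74479e-06
  L_B = [4.32457e-06] × [0.0639428] = 2.76525e-07
Weight by the priors:
  P(Z=A)·L_A = 0.78 × 1.74479e-06 = 1.36093e-06
  P(Z=B)·L_B = 0.22 × 2.76525e-07 = 6.08356e-08
Denominator: 1.36093e-06 + 6.08356e-08 = 1.42177e-06
So the posterior for Process B is 6.08356e-08 / 1.42177e-06 ≈ 0.043.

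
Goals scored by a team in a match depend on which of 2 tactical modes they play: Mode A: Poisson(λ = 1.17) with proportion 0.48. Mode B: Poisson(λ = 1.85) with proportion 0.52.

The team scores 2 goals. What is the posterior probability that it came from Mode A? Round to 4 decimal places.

P(component k | x) = w_k·f_k(x) / marginal(x), where marginal(x) = Σ_j w_j·f_j(x).
Component likelihoods at x = 2 goals:
  f_A = 0.212431
  f_B = 0.269072
Weight by the priors:
  w_A·f_A = 0.48 × 0.212431 = 0.101967
  w_B·f_B = 0.52 × 0.269072 = 0.139917
Evidence: 0.101967 + 0.139917 = 0.241884
So the posterior for Mode A is 0.101967 / 0.241884 ≈ 0.4216.

0.4216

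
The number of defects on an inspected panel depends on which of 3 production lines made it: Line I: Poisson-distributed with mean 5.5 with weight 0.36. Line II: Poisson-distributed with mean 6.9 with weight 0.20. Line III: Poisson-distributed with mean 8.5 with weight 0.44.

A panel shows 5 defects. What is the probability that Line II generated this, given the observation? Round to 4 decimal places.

0.2170

The responsibility of component k is π_k f_k(x) divided by Σ_j π_j f_j(x).
Evaluate each component's likelihood at the observed value:
  L_I = e^(−5.5)·5.5^5/5! = 0.171401
  L_II = e^(−6.9)·6.9^5/5! = 0.131351
  L_III = e^(−8.5)·8.5^5/5! = 0.0752333
Unnormalised posteriors:
  π_I·L_I = 0.36 × 0.171401 = 0.0617042
  π_II·L_II = 0.20 × 0.131351 = 0.0262701
  π_III·L_III = 0.44 × 0.0752333 = 0.0331027
Marginal: 0.0617042 + 0.0262701 + 0.0331027 = 0.121077
Responsibility of Line II: 0.0262701 / 0.121077 ≈ 0.2170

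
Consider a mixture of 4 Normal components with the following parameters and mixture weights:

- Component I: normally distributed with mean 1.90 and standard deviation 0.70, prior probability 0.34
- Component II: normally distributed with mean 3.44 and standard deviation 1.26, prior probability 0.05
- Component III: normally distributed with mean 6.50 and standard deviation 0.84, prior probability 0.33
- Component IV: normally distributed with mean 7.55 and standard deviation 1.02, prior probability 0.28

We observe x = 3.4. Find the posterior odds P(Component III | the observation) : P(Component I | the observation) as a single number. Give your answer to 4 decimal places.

0.0089

Only the two components matter; the odds are (π_i f_i(x)) / (π_j f_j(x)).
Evaluate each component's likelihood at the observed value:
  p_I = (1/(0.70·√(2π)))·exp(−(3.4−1.90)²/(2·0.70²)) = 0.569918·exp(-2.29592) = 0.057373
  p_II = (1/(1.26·√(2π)))·exp(−(3.4−3.44)²/(2·1.26²)) = 0.316621·exp(-0.00050) = 0.316461
  p_III = (1/(0.84·√(2π)))·exp(−(3.4−6.50)²/(2·0.84²)) = 0.474931·exp(-6.80981) = 0.000523804
  p_IV = (1/(1.02·√(2π)))·exp(−(3.4−7.55)²/(2·1.02²)) = 0.391120·exp(-8.27686) = 9.94748e-05
0.000172855 / 0.0195068 ≈ 0.0089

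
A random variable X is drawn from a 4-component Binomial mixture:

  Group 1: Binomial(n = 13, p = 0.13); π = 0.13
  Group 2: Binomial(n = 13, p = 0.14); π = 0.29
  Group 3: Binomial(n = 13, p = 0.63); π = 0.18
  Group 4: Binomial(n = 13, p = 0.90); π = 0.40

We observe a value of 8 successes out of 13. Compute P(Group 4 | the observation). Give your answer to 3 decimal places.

0.053

The responsibility of component k is P(Z=k) f_k(x) divided by Σ_j P(Z=j) f_j(x).
Evaluate each component's likelihood at the observed value:
  f_1 = 5.23265e-05
  f_2 = 8.93501e-05
  f_3 = 0.221468
  f_4 = 0.00554011
Weight by the priors:
  P(Z=1)·f_1 = 0.13 × 5.23265e-05 = 6.80244e-06
  P(Z=2)·f_2 = 0.29 × 8.93501e-05 = 2.59115e-05
  P(Z=3)·f_3 = 0.18 × 0.221468 = 0.0398643
  P(Z=4)·f_4 = 0.40 × 0.00554011 = 0.00221605
Marginal: 6.80244e-06 + 2.59115e-05 + 0.0398643 + 0.00221605 = 0.0421131
So the posterior for Group 4 is 0.00221605 / 0.0421131 ≈ 0.053.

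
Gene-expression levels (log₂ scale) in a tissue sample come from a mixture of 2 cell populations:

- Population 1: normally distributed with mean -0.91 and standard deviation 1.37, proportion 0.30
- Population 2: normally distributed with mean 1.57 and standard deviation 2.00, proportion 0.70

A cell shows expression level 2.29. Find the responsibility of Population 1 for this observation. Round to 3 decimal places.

Apply Bayes' rule: the posterior for each component is proportional to its prior times its likelihood at x.
Component likelihoods at x = 2.29:
  p_1 = 0.0190317
  p_2 = 0.186955
Unnormalised posteriors:
  π_1·p_1 = 0.30 × 0.0190317 = 0.0057095
  π_2·p_2 = 0.70 × 0.186955 = 0.130869
Marginal: 0.0057095 + 0.130869 = 0.136578
P(Population 1 | 2.29) = 0.0057095 / 0.136578 ≈ 0.042

0.042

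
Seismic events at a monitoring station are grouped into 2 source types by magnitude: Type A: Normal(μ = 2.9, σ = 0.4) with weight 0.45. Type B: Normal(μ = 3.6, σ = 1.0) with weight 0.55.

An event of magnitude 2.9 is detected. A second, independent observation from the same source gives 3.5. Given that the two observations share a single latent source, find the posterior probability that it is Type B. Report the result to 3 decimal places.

Apply Bayes' rule: the posterior for each component is proportional to its prior times its likelihood at x.
Since both observations come from the same component, the likelihood for component k is f_k(x₁)·f_k(x₂).
  f_A = [0.997356] × [0.323794] = 0.322938
  f_B = [0.312254] × [0.396953] = 0.12395
Multiply by the mixture weights:
  w_A·f_A = 0.45 × 0.322938 = 0.145322
  w_B·f_B = 0.55 × 0.12395 = 0.0681725
Normaliser: 0.145322 + 0.0681725 = 0.213494
P(Type B | x) ≈ 0.319

0.319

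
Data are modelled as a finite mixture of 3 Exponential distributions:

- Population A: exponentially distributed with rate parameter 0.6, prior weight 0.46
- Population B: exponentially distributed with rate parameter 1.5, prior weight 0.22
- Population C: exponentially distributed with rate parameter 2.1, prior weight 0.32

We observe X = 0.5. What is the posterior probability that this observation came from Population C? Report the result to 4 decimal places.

0.3949

P(component k | x) = w_k·f_k(x) / marginal(x), where marginal(x) = Σ_j w_j·f_j(x).
Component likelihoods at x = 0.5:
  f_A = 0.444491
  f_B = 0.70855
  f_C = 0.734869
Prior × likelihood for each component:
  w_A·f_A = 0.46 × 0.444491 = 0.204466
  w_B·f_B = 0.22 × 0.70855 = 0.155881
  w_C·f_C = 0.32 × 0.734869 = 0.235158
Normaliser: 0.204466 + 0.155881 + 0.235158 = 0.595505
So the posterior for Population C is 0.235158 / 0.595505 ≈ 0.3949.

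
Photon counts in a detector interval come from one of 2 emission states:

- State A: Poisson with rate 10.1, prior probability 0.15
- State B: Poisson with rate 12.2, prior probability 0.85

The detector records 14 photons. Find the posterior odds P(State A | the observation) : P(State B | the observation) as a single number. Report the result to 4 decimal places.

The posterior odds equal the prior odds times the likelihood ratio: (π_i/π_j)·(f_i(x)/f_j(x)).
Evaluate each component's likelihood at the observed value:
  f_A = e^(−10.1)·10.1^14/14! = 0.0541647
  f_B = e^(−12.2)·12.2^14/14! = 0.0933763
Posterior odds = (π_A·f_A) / (π_B·f_B) = (0.15·0.0541647) / (0.85·0.0933763) = 0.00812471 / 0.0793698 ≈ 0.1024

0.1024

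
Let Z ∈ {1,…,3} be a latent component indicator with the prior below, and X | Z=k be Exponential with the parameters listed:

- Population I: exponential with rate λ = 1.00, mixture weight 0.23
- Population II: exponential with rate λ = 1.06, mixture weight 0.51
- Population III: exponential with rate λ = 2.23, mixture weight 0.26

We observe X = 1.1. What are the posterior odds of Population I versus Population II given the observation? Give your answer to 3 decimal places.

0.454

Posterior odds = (π_i f_i(x)) / (π_j f_j(x)); the normalising sum cancels.
Evaluate each component's likelihood at the observed value:
  f_I = 0.332871
  f_II = 0.330308
  f_III = 0.191858
0.0765603 / 0.168457 ≈ 0.454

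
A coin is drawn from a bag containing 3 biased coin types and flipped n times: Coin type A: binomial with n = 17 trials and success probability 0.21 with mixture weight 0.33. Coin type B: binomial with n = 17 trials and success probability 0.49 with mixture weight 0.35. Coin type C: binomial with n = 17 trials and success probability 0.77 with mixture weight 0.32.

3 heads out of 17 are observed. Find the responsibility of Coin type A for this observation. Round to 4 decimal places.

By Bayes' theorem, P(k | x) = π_k f_k(x) / Σ_j π_j f_j(x).
Binomial probabilities:
  p_A = 0.232245
  p_B = 0.00644287
  p_C = 3.59891e-07
Prior × likelihood for each component:
  π_A·p_A = 0.33 × 0.232245 = 0.0766408
  π_B·p_B = 0.35 × 0.00644287 = 0.00225501
  π_C·p_C = 0.32 × 3.59891e-07 = 1.15165e-07
Evidence: 0.0766408 + 0.00225501 + 1.15165e-07 = 0.0788959
Responsibility of Coin type A: 0.0766408 / 0.0788959 ≈ 0.9714

0.9714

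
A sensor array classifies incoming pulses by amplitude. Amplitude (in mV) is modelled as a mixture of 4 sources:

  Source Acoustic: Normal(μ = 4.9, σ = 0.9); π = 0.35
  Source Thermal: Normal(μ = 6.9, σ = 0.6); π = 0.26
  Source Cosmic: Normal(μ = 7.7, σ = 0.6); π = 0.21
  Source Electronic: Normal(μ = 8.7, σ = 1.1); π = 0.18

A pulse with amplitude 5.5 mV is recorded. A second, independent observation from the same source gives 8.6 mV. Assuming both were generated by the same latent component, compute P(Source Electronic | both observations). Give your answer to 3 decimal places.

P(component k | x) = π_k·f_k(x) / marginal(x), where marginal(x) = Σ_j π_j·f_j(x).
Since both observations come from the same component, the likelihood for component k is f_k(x₁)·f_k(x₂).
  L_Acoustic = [(1/(0.9·√(2π)))·exp(−(5.5−4.9)²/(2·0.9²)) = 0.443269·exp(-0.22222) = 0.354942] × [9.4757e-05] = 3.36332e-05
  L_Thermal = [(1/(0.6·√(2π)))·exp(−(5.5−6.9)²/(2·0.6²)) = 0.664904·exp(-2.72222) = 0.0437031] × [0.0120102] = 0.000524882
  L_Cosmic = [(1/(0.6·√(2π)))·exp(−(5.5−7.7)²/(2·0.6²)) = 0.664904·exp(-6.72222) = 0.000800451] × [0.215863] = 0.000172788
  L_Electronic = [(1/(1.1·√(2π)))·exp(−(5.5−8.7)²/(2·1.1²)) = 0.362675·exp(-4.23140) = 0.00527038] × [0.361179] = 0.00190355
Weight by the priors:
  π_Acoustic·L_Acoustic = 0.35 × 3.36332e-05 = 1.17716e-05
  π_Thermal·L_Thermal = 0.26 × 0.000524882 = 0.000136469
  π_Cosmic·L_Cosmic = 0.21 × 0.000172788 = 3.62854e-05
  π_Electronic·L_Electronic = 0.18 × 0.00190355 = 0.000342639
Sum: 1.17716e-05 + 0.000136469 + 3.62854e-05 + 0.000342639 = 0.000527165
P(Source Electronic | x₁, x₂) = 0.000342639 / 0.000527165 ≈ 0.650

0.650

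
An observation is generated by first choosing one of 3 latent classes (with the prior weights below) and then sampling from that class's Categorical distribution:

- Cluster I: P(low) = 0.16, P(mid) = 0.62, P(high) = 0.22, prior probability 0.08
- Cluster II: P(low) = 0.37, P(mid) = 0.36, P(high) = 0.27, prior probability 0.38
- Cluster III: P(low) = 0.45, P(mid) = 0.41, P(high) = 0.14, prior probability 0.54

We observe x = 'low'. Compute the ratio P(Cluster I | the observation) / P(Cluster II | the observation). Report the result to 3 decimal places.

0.091

Since P(k|x) ∝ w_k f_k(x), the posterior odds are w_i f_i(x) / (w_j f_j(x)).
Component likelihoods at x = 'low':
  f_I = 0.16
  f_II = 0.37
  f_III = 0.45
0.0128 / 0.1406 ≈ 0.091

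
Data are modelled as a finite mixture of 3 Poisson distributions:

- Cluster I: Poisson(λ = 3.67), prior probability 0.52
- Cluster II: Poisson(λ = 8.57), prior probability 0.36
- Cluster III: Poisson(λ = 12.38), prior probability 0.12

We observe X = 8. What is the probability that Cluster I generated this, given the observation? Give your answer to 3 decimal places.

Posterior ∝ prior × likelihood, so P(k | x) ∝ P(Z=k) f_k(x); normalise over all components.
Component likelihoods at x = 8:
  L_I = 0.0207944
  L_II = 0.136906
  L_III = 0.0575015
Weight by the priors:
  P(Z=I)·L_I = 0.52 × 0.0207944 = 0.0108131
  P(Z=II)·L_II = 0.36 × 0.136906 = 0.0492861
  P(Z=III)·L_III = 0.12 × 0.0575015 = 0.00690018
Evidence: 0.0108131 + 0.0492861 + 0.00690018 = 0.0669994
Responsibility of Cluster I: 0.0108131 / 0.0669994 ≈ 0.161

0.161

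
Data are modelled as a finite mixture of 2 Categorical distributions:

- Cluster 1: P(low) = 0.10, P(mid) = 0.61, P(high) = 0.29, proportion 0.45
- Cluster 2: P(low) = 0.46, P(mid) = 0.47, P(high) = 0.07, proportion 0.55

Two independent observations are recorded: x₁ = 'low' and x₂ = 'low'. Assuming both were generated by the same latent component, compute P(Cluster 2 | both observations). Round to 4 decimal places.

0.9628

The responsibility of component k is w_k f_k(x) divided by Σ_j w_j f_j(x).
Since both observations come from the same component, the likelihood for component k is f_k(x₁)·f_k(x₂).
  p_1 = [P(low | comp) = 0.10] × [0.1] = 0.01
  p_2 = [P(low | comp) = 0.46] × [0.46] = 0.2116
Weight by the priors:
  w_1·p_1 = 0.45 × 0.01 = 0.0045
  w_2·p_2 = 0.55 × 0.2116 = 0.11638
Evidence: 0.0045 + 0.11638 = 0.12088
P(Cluster 2 | x) = 0.11638 / 0.12088 ≈ 0.9628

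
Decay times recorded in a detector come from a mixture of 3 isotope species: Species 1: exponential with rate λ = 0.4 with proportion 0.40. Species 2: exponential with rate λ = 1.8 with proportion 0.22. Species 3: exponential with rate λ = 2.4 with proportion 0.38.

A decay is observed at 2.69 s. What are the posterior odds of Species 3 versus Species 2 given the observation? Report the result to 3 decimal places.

0.459

Since P(k|x) ∝ π_k f_k(x), the posterior odds are π_i f_i(x) / (π_j f_j(x)).
Exponential densities:
  L_1 = 0.136383
  L_2 = 0.0142043
  L_3 = 0.00377056
0.00143281 / 0.00312494 ≈ 0.459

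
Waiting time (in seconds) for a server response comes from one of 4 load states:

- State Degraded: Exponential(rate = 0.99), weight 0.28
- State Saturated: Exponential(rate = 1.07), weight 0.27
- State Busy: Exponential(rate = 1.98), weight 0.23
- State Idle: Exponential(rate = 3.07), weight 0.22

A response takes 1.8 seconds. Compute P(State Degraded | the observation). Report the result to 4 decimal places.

P(component k | x) = π_k·f_k(x) / marginal(x), where marginal(x) = Σ_j π_j·f_j(x).
Component likelihoods at x = 1.8 seconds:
  L_Degraded = 0.99·e^(−0.99·1.8) = 0.99·e^(−1.7820) = 0.166618
  L_Saturated = 1.07·e^(−1.07·1.8) = 1.07·e^(−1.9260) = 0.155931
  L_Busy = 1.98·e^(−1.98·1.8) = 1.98·e^(−3.5640) = 0.0560841
  L_Idle = 3.07·e^(−3.07·1.8) = 3.07·e^(−5.5260) = 0.0122244
Prior × likelihood for each component:
  π_Degraded·L_Degraded = 0.28 × 0.166618 = 0.0466531
  π_Saturated·L_Saturated = 0.27 × 0.155931 = 0.0421014
  π_Busy·L_Busy = 0.23 × 0.0560841 = 0.0128993
  π_Idle·L_Idle = 0.22 × 0.0122244 = 0.00268937
Evidence: 0.0466531 + 0.0421014 + 0.0128993 + 0.00268937 = 0.104343
P(State Degraded | the observation) ≈ 0.4471

0.4471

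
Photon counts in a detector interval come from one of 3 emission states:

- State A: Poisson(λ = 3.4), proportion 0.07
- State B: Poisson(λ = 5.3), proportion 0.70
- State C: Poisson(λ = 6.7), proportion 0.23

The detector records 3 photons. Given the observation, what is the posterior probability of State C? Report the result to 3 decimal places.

Apply Bayes' rule: the posterior for each component is proportional to its prior times its likelihood at x.
Poisson probabilities:
  f_A = e^(−3.4)·3.4^3/3! = 0.218617
  f_B = e^(−5.3)·5.3^3/3! = 0.123856
  f_C = e^(−6.7)·6.7^3/3! = 0.0617021
Unnormalised posteriors:
  π_A·f_A = 0.07 × 0.218617 = 0.0153032
  π_B·f_B = 0.70 × 0.123856 = 0.0866989
  π_C·f_C = 0.23 × 0.0617021 = 0.0141915
Marginal: 0.0153032 + 0.0866989 + 0.0141915 = 0.116194
So the posterior for State C is 0.0141915 / 0.116194 ≈ 0.122.

0.122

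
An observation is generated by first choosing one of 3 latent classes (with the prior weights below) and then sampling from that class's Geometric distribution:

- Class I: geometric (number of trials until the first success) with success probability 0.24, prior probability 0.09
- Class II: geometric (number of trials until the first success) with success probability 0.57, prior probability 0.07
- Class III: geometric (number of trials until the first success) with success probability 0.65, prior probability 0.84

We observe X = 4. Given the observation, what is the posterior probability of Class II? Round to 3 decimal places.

0.088

Apply Bayes' rule: the posterior for each component is proportional to its prior times its likelihood at x.
Component likelihoods at x = 4:
  L_I = 0.24·(1−0.24)^3 = 0.24·0.438976 = 0.105354
  L_II = 0.57·(1−0.57)^3 = 0.57·0.079507 = 0.045319
  L_III = 0.65·(1−0.65)^3 = 0.65·0.042875 = 0.0278687
Prior × likelihood for each component:
  π_I·L_I = 0.09 × 0.105354 = 0.00948188
  π_II·L_II = 0.07 × 0.045319 = 0.00317233
  π_III·L_III = 0.84 × 0.0278687 = 0.0234097
Sum: 0.00948188 + 0.00317233 + 0.0234097 = 0.036064
So the posterior for Class II is 0.00317233 / 0.036064 ≈ 0.088.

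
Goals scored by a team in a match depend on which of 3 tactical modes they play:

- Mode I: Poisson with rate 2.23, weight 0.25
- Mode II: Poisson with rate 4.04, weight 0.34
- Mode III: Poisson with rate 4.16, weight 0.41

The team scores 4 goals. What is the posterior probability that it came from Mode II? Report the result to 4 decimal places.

By Bayes' theorem, P(k | x) = π_k f_k(x) / Σ_j π_j f_j(x).
Component likelihoods at x = 4 goals:
  f_I = 0.110798
  f_II = 0.195328
  f_III = 0.194759
Weight by the priors:
  π_I·f_I = 0.25 × 0.110798 = 0.0276995
  π_II·f_II = 0.34 × 0.195328 = 0.0664115
  π_III·f_III = 0.41 × 0.194759 = 0.0798511
Normaliser: 0.0276995 + 0.0664115 + 0.0798511 = 0.173962
So the posterior for Mode II is 0.0664115 / 0.173962 ≈ 0.3818.

0.3818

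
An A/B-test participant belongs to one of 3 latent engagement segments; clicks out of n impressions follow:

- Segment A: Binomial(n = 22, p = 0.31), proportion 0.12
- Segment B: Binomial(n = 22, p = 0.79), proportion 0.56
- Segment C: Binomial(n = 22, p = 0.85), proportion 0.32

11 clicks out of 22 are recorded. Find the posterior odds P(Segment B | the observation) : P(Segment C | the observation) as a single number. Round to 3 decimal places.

The posterior odds equal the prior odds times the likelihood ratio: (P(Z=i)/P(Z=j))·(f_i(x)/f_j(x)).
Component likelihoods at x = 11 clicks out of 22:
  p_A = 0.0302534
  p_B = 0.00184827
  p_C = 0.00010211
Odds = (0.56/0.32) × (0.00184827/0.00010211) = 1.75 × 18.1008 ≈ 31.676

31.676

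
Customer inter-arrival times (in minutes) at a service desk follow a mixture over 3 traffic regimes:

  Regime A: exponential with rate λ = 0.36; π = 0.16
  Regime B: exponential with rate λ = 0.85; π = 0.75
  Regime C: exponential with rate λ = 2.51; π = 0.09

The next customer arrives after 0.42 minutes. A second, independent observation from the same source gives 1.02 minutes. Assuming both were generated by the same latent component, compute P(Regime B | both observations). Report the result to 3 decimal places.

0.852

Apply Bayes' rule: the posterior for each component is proportional to its prior times its likelihood at x.
Since both observations come from the same component, the likelihood for component k is f_k(x₁)·f_k(x₂).
  L_A = [0.36·e^(−0.36·0.42) = 0.36·e^(−0.1512) = 0.309483] × [0.249362] = 0.0771732
  L_B = [0.85·e^(−0.85·0.42) = 0.85·e^(−0.3570) = 0.594807] × [0.357179] = 0.212452
  L_C = [2.51·e^(−2.51·0.42) = 2.51·e^(−1.0542) = 0.874662] × [0.193996] = 0.169681
Multiply by the mixture weights:
  π_A·L_A = 0.16 × 0.0771732 = 0.0123477
  π_B·L_B = 0.75 × 0.212452 = 0.159339
  π_C·L_C = 0.09 × 0.169681 = 0.0152713
Denominator: 0.0123477 + 0.159339 + 0.0152713 = 0.186958
P(Regime B | x) = 0.159339 / 0.186958 ≈ 0.852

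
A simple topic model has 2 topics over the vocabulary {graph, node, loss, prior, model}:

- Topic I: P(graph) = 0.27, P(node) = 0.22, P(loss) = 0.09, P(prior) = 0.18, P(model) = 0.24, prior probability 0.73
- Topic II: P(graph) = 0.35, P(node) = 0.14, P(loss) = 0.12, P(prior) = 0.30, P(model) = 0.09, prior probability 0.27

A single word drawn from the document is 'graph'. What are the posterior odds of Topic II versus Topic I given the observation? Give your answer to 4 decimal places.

0.4795

The posterior odds equal the prior odds times the likelihood ratio: (π_i/π_j)·(f_i(x)/f_j(x)).
Component likelihoods at x = 'graph':
  p_I = 0.27
  p_II = 0.35
0.0945 / 0.1971 ≈ 0.4795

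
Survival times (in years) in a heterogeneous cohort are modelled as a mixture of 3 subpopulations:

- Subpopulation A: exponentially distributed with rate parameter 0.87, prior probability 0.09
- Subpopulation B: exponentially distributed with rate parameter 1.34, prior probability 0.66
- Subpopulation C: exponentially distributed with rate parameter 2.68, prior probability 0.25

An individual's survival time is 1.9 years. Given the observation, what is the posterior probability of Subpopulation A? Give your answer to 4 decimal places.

0.1695

P(component k | x) = π_k·f_k(x) / marginal(x), where marginal(x) = Σ_j π_j·f_j(x).
Component likelihoods at x = 1.9 years:
  L_A = 0.87·e^(−0.87·1.9) = 0.87·e^(−1.6530) = 0.166583
  L_B = 1.34·e^(−1.34·1.9) = 1.34·e^(−2.5460) = 0.105049
  L_C = 2.68·e^(−2.68·1.9) = 2.68·e^(−5.0920) = 0.0164705
Weight by the priors:
  π_A·L_A = 0.09 × 0.166583 = 0.0149925
  π_B·L_B = 0.66 × 0.105049 = 0.0693322
  π_C·L_C = 0.25 × 0.0164705 = 0.00411763
Normaliser: 0.0149925 + 0.0693322 + 0.00411763 = 0.0884423
P(Subpopulation A | x) = 0.0149925 / 0.0884423 ≈ 0.1695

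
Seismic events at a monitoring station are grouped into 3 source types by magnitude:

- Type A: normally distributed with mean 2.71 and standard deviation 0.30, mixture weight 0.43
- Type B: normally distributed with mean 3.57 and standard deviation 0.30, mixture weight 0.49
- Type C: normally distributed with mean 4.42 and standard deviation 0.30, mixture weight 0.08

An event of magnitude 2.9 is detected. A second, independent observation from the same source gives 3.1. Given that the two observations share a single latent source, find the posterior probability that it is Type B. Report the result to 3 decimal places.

0.073

By Bayes' theorem, P(k | x) = w_k f_k(x) / Σ_j w_j f_j(x).
Since both observations come from the same component, the likelihood for component k is f_k(x₁)·f_k(x₂).
  p_A = [1.08815] × [0.571229] = 0.621582
  p_B = [0.109826] × [0.389774] = 0.0428075
  p_C = [3.54305e-06] × [8.31416e-05] = 2.94575e-10
Unnormalised posteriors:
  w_A·p_A = 0.43 × 0.621582 = 0.26728
  w_B·p_B = 0.49 × 0.0428075 = 0.0209757
  w_C·p_C = 0.08 × 2.94575e-10 = 2.3566e-11
Denominator: 0.26728 + 0.0209757 + 2.3566e-11 = 0.288256
So the posterior for Type B is 0.0209757 / 0.288256 ≈ 0.073.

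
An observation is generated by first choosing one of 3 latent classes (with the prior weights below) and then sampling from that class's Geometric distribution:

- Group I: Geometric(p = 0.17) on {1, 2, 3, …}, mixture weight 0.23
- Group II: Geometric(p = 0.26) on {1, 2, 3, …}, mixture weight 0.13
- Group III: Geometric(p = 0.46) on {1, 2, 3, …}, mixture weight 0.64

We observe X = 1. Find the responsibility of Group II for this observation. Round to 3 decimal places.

0.092

Posterior ∝ prior × likelihood, so P(k | x) ∝ π_k f_k(x); normalise over all components.
Geometric probabilities:
  L_I = 0.17·(1−0.17)^0 = 0.17·1 = 0.17
  L_II = 0.26·(1−0.26)^0 = 0.26·1 = 0.26
  L_III = 0.46·(1−0.46)^0 = 0.46·1 = 0.46
Multiply by the mixture weights:
  π_I·L_I = 0.23 × 0.17 = 0.0391
  π_II·L_II = 0.13 × 0.26 = 0.0338
  π_III·L_III = 0.64 × 0.46 = 0.2944
Denominator: 0.0391 + 0.0338 + 0.2944 = 0.3673
So the posterior for Group II is 0.0338 / 0.3673 ≈ 0.092.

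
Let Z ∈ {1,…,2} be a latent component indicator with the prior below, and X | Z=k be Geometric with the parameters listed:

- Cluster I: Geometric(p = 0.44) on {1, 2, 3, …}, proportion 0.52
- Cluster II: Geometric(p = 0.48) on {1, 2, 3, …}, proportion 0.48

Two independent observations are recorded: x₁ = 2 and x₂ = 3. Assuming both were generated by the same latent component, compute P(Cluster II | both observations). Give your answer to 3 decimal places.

0.468

P(component k | x) = π_k·f_k(x) / marginal(x), where marginal(x) = Σ_j π_j·f_j(x).
Since both observations come from the same component, the likelihood for component k is f_k(x₁)·f_k(x₂).
  f_I = [0.2464] × [0.137984] = 0.0339993
  f_II = [0.2496] × [0.129792] = 0.0323961
Multiply by the mixture weights:
  π_I·f_I = 0.52 × 0.0339993 = 0.0176796
  π_II·f_II = 0.48 × 0.0323961 = 0.0155501
Marginal: 0.0176796 + 0.0155501 = 0.0332297
So the posterior for Cluster II is 0.0155501 / 0.0332297 ≈ 0.468.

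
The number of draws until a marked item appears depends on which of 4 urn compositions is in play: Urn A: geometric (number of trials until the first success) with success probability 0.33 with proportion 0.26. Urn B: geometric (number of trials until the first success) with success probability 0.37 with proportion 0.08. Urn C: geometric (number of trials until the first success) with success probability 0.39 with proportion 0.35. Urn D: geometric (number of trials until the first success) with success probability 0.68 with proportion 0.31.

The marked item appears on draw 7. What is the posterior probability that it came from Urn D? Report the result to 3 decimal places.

Apply Bayes' rule: the posterior for each component is proportional to its prior times its likelihood at x.
Component likelihoods at x = 7:
  L_A = 0.0298513
  L_B = 0.0231337
  L_C = 0.0200929
  L_D = 0.000730144
Multiply by the mixture weights:
  π_A·L_A = 0.26 × 0.0298513 = 0.00776133
  π_B·L_B = 0.08 × 0.0231337 = 0.0018507
  π_C·L_C = 0.35 × 0.0200929 = 0.00703253
  π_D·L_D = 0.31 × 0.000730144 = 0.000226345
Denominator: 0.00776133 + 0.0018507 + 0.00703253 + 0.000226345 = 0.0168709
Responsibility of Urn D: 0.000226345 / 0.0168709 ≈ 0.013

0.013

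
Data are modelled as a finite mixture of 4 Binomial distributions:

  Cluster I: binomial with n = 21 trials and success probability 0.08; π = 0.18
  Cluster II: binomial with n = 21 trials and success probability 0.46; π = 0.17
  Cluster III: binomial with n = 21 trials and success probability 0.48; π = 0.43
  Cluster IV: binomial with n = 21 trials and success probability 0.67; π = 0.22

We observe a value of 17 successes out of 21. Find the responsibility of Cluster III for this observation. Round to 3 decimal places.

0.040

Posterior ∝ prior × likelihood, so P(k | x) ∝ w_k f_k(x); normalise over all components.
Evaluate each component's likelihood at the observed value:
  p_I = 9.65484e-16
  p_II = 0.000940854
  p_III = 0.00166793
  p_IV = 0.0784136
Weight by the priors:
  w_I·p_I = 0.18 × 9.65484e-16 = 1.73787e-16
  w_II·p_II = 0.17 × 0.000940854 = 0.000159945
  w_III·p_III = 0.43 × 0.00166793 = 0.000717211
  w_IV·p_IV = 0.22 × 0.0784136 = 0.017251
Normaliser: 1.73787e-16 + 0.000159945 + 0.000717211 + 0.017251 = 0.0181282
P(Cluster III | 17 successes out of 21) ≈ 0.040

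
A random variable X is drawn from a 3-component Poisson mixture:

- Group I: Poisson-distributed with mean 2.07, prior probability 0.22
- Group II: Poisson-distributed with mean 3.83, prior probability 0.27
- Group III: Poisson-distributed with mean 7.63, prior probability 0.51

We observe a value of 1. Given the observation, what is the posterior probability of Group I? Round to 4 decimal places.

By Bayes' theorem, P(k | x) = P(Z=k) f_k(x) / Σ_j P(Z=j) f_j(x).
Component likelihoods at x = 1:
  L_I = 0.261205
  L_II = 0.0831478
  L_III = 0.00370559
Multiply by the mixture weights:
  P(Z=I)·L_I = 0.22 × 0.261205 = 0.057465
  P(Z=II)·L_II = 0.27 × 0.0831478 = 0.0224499
  P(Z=III)·L_III = 0.51 × 0.00370559 = 0.00188985
Sum: 0.057465 + 0.0224499 + 0.00188985 = 0.0818048
P(Group I | the observation) ≈ 0.7025

0.7025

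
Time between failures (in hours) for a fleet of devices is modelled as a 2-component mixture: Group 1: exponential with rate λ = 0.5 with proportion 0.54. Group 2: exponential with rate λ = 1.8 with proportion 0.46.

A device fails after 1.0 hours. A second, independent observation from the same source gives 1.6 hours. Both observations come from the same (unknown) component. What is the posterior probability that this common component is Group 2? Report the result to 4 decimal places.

0.2732

The responsibility of component k is w_k f_k(x) divided by Σ_j w_j f_j(x).
Since both observations come from the same component, the likelihood for component k is f_k(x₁)·f_k(x₂).
  p_1 = [0.5·e^(−0.5·1.0) = 0.5·e^(−0.5000) = 0.303265] × [0.224664] = 0.0681329
  p_2 = [1.8·e^(−1.8·1.0) = 1.8·e^(−1.8000) = 0.297538] × [0.101043] = 0.030064
Prior × likelihood for each component:
  w_1·p_1 = 0.54 × 0.0681329 = 0.0367918
  w_2·p_2 = 0.46 × 0.030064 = 0.0138294
Sum: 0.0367918 + 0.0138294 = 0.0506212
P(Group 2 | x) = 0.0138294 / 0.0506212 ≈ 0.2732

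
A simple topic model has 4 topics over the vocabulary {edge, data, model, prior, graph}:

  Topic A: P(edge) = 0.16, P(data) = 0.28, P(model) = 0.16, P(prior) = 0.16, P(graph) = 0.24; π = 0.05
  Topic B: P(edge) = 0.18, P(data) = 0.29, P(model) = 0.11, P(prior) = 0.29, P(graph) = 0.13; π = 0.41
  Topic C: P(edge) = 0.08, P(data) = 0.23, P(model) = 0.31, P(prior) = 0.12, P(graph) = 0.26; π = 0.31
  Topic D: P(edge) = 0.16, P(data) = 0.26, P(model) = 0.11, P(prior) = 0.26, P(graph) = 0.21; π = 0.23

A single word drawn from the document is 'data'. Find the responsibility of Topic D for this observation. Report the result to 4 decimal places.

0.2265

Apply Bayes' rule: the posterior for each component is proportional to its prior times its likelihood at x.
Component likelihoods at x = 'data':
  p_A = P(data | comp) = 0.28
  p_B = P(data | comp) = 0.29
  p_C = P(data | comp) = 0.23
  p_D = P(data | comp) = 0.26
Unnormalised posteriors:
  w_A·p_A = 0.05 × 0.28 = 0.014
  w_B·p_B = 0.41 × 0.29 = 0.1189
  w_C·p_C = 0.31 × 0.23 = 0.0713
  w_D·p_D = 0.23 × 0.26 = 0.0598
Marginal: 0.014 + 0.1189 + 0.0713 + 0.0598 = 0.264
P(Topic D | the observation) = 0.0598 / 0.264 ≈ 0.2265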